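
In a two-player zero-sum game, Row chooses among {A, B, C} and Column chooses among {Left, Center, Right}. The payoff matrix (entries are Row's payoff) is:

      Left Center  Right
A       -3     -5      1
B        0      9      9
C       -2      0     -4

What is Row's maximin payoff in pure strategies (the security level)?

Row minima: A → -5, B → 0, C → -4.
The best of these is 0.

0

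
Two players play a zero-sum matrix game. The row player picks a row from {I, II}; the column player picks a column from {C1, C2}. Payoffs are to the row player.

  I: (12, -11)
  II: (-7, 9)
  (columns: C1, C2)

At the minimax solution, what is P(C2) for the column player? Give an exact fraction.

Row minima: I → -11, II → -7; maximin = -7.
Column maxima: C1 → 12, C2 → 9; minimax = 9.
-7 ≠ 9, so there is no saddle point; optimal play is mixed.
Let the row player play I with probability p. Expected payoff against C1: 12p + (-7)(1−p) = 19p − 7; against C2: (-11)p + 9(1−p) = −20p + 9.
Setting these equal: 19p − 7 = −20p + 9 ⇒ 39p = 16 ⇒ p = 16/39, and the value is (19)·(16/39) − 7 = 31/39.
For the column player: with q = P(C1), equating I's and II's payoffs gives 23q − 11 = −16q + 9 ⇒ q = 20/39.

19/39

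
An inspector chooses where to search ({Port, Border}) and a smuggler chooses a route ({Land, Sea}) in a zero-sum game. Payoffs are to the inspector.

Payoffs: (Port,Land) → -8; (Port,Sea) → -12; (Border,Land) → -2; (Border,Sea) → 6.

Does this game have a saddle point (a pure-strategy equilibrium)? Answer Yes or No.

Yes

Row minima: Port → -12, Border → -2; maximin = -2.
Column maxima: Land → -2, Sea → 6; minimax = -2.
maximin = minimax = -2, so a saddle point exists.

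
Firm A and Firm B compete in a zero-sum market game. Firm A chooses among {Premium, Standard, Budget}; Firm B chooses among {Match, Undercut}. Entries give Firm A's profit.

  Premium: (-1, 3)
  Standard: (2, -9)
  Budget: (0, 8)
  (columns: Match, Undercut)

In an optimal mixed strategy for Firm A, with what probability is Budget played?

11/19

Row minima: Premium → -1, Standard → -9, Budget → 0; maximin = 0.
Column maxima: Match → 2, Undercut → 8; minimax = 2.
0 ≠ 2, so there is no saddle point; optimal play is mixed.
Premium is strictly dominated by Budget, so Firm A never plays it.
On the remaining 2×2 (Standard, Budget vs Match, Undercut):
Let Firm A play Standard with probability p. Expected payoff against Match: 2p + 0(1−p) = 2p; against Undercut: (-9)p + 8(1−p) = −17p + 8.
Setting these equal: 2p = −17p + 8 ⇒ 19p = 8 ⇒ p = 8/19, and the value is (2)·(8/19) = 16/19.
For Firm B: with q = P(Match), equating Standard's and Budget's payoffs gives 11q − 9 = −8q + 8 ⇒ q = 17/19.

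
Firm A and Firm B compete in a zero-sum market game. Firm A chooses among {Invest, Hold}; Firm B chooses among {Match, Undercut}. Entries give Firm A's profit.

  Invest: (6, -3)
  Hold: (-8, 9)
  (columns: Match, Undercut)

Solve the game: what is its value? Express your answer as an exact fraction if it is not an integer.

15/13

Row minima: Invest → -3, Hold → -8; maximin = -3.
Column maxima: Match → 6, Undercut → 9; minimax = 6.
-3 ≠ 6, so there is no saddle point; optimal play is mixed.
Let Firm A play Invest with probability p. Expected payoff against Match: 6p + (-8)(1−p) = 14p − 8; against Undercut: (-3)p + 9(1−p) = −12p + 9.
Setting these equal: 14p − 8 = −12p + 9 ⇒ 26p = 17 ⇒ p = 17/26, and the value is (14)·(17/26) − 8 = 15/13.
For Firm B: with q = P(Match), equating Invest's and Hold's payoffs gives 9q − 3 = −17q + 9 ⇒ q = 6/13.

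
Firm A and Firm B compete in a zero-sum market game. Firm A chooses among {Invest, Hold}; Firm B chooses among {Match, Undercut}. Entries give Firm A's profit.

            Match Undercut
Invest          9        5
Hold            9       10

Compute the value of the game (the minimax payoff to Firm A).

9

Row minima: Invest → 5, Hold → 9; maximin = 9.
Column maxima: Match → 9, Undercut → 10; minimax = 9.
Since maximin = minimax = 9, there is a saddle point and the value is 9.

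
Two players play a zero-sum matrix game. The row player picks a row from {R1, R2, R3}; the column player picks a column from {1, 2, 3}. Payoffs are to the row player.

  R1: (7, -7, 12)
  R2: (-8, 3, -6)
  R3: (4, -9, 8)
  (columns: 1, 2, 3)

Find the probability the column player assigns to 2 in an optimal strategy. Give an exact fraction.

3/5

Row minima: R1 → -7, R2 → -8, R3 → -9; maximin = -7.
Column maxima: 1 → 7, 2 → 3, 3 → 12; minimax = 3.
-7 ≠ 3, so there is no saddle point; optimal play is mixed.
R3 is strictly dominated by R1, so the row player never plays it.
3 is strictly dominated by 1 (it gives the row player strictly more in every row), so the column player never plays it.
On the remaining 2×2 (R1, R2 vs 1, 2):
Let the row player play R1 with probability p. Expected payoff against 1: 7p + (-8)(1−p) = 15p − 8; against 2: (-7)p + 3(1−p) = −10p + 3.
Setting these equal: 15p − 8 = −10p + 3 ⇒ 25p = 11 ⇒ p = 11/25, and the value is (15)·(11/25) − 8 = -7/5.
For the column player: with q = P(1), equating R1's and R2's payoffs gives 14q − 7 = −11q + 3 ⇒ q = 2/5.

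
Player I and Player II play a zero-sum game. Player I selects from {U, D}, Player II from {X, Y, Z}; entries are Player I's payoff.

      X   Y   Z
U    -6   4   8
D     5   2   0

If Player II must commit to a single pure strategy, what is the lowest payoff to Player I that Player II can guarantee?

4

Column maxima: X → 5, Y → 4, Z → 8.
The smallest of these is 4.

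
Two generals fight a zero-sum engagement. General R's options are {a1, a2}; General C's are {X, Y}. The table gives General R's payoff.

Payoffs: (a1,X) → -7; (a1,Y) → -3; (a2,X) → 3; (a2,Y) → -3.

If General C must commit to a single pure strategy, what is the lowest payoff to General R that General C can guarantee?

-3

Column maxima: X → 3, Y → -3.
The smallest of these is -3.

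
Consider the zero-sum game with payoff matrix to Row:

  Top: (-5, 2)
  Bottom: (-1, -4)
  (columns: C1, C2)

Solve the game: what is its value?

-11/5

Row minima: Top → -5, Bottom → -4; maximin = -4.
Column maxima: C1 → -1, C2 → 2; minimax = -1.
-4 ≠ -1, so there is no saddle point; optimal play is mixed.
Let Row play Top with probability p. Expected payoff against C1: (-5)p + (-1)(1−p) = −4p − 1; against C2: 2p + (-4)(1−p) = 6p − 4.
Setting these equal: −4p − 1 = 6p − 4 ⇒ −10p = -3 ⇒ p = 3/10, and the value is (-4)·(3/10) − 1 = -11/5.
For Column: with q = P(C1), equating Top's and Bottom's payoffs gives −7q + 2 = 3q − 4 ⇒ q = 3/5.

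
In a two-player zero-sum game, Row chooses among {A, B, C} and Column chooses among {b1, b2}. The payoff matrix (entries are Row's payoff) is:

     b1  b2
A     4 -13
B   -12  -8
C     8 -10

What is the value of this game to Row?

Row minima: A → -13, B → -12, C → -10; maximin = -10.
Column maxima: b1 → 8, b2 → -8; minimax = -8.
-10 ≠ -8, so there is no saddle point; optimal play is mixed.
A is strictly dominated by C, so Row never plays it.
On the remaining 2×2 (B, C vs b1, b2):
Let Row play B with probability p. Expected payoff against b1: (-12)p + 8(1−p) = −20p + 8; against b2: (-8)p + (-10)(1−p) = 2p − 10.
Setting these equal: −20p + 8 = 2p − 10 ⇒ −22p = -18 ⇒ p = 9/11, and the value is (-20)·(9/11) + 8 = -92/11.
For Column: with q = P(b1), equating B's and C's payoffs gives −4q − 8 = 18q − 10 ⇒ q = 1/11.

-92/11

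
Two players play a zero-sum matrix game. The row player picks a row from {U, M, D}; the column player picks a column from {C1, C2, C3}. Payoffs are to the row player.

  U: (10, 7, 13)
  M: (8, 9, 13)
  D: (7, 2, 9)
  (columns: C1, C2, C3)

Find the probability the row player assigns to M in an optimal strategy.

Row minima: U → 7, M → 8, D → 2; maximin = 8.
Column maxima: C1 → 10, C2 → 9, C3 → 13; minimax = 9.
8 ≠ 9, so there is no saddle point; optimal play is mixed.
D is strictly dominated by U, so the row player never plays it.
C3 is strictly dominated by C1 (it gives the row player strictly more in every row), so the column player never plays it.
On the remaining 2×2 (U, M vs C1, C2):
Let the row player play U with probability p. Expected payoff against C1: 10p + 8(1−p) = 2p + 8; against C2: 7p + 9(1−p) = −2p + 9.
Setting these equal: 2p + 8 = −2p + 9 ⇒ 4p = 1 ⇒ p = 1/4, and the value is (2)·(1/4) + 8 = 17/2.
For the column player: with q = P(C1), equating U's and M's payoffs gives 3q + 7 = −q + 9 ⇒ q = 1/2.

3/4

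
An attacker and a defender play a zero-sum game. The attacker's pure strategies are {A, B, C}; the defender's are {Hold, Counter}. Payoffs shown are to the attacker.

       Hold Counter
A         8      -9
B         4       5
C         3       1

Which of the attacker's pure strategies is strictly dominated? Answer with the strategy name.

B gives a strictly higher payoff than C against every column: 4 > 3, 5 > 1.
So C is strictly dominated and the attacker never plays it.

C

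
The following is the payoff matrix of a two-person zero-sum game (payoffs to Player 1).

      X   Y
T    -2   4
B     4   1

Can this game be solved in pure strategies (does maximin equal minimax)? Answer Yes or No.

Row minima: T → -2, B → 1; maximin = 1.
Column maxima: X → 4, Y → 4; minimax = 4.
1 ≠ 4, so no pure-strategy equilibrium exists.

No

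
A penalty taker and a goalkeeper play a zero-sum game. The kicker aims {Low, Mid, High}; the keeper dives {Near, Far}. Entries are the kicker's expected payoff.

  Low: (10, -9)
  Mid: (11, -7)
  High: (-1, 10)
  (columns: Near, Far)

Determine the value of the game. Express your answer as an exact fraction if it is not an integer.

103/29

Row minima: Low → -9, Mid → -7, High → -1; maximin = -1.
Column maxima: Near → 11, Far → 10; minimax = 10.
-1 ≠ 10, so there is no saddle point; optimal play is mixed.
Low is strictly dominated by Mid, so the kicker never plays it.
On the remaining 2×2 (Mid, High vs Near, Far):
Let the kicker play Mid with probability p. Expected payoff against Near: 11p + (-1)(1−p) = 12p − 1; against Far: (-7)p + 10(1−p) = −17p + 10.
Setting these equal: 12p − 1 = −17p + 10 ⇒ 29p = 11 ⇒ p = 11/29, and the value is (12)·(11/29) − 1 = 103/29.
For the keeper: with q = P(Near), equating Mid's and High's payoffs gives 18q − 7 = −11q + 10 ⇒ q = 17/29.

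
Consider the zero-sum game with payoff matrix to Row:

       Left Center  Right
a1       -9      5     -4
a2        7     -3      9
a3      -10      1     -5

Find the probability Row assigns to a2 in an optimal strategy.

7/12

Row minima: a1 → -9, a2 → -3, a3 → -10; maximin = -3.
Column maxima: Left → 7, Center → 5, Right → 9; minimax = 5.
-3 ≠ 5, so there is no saddle point; optimal play is mixed.
a3 is strictly dominated by a1, so Row never plays it.
Right is strictly dominated by Left (it gives Row strictly more in every row), so Column never plays it.
On the remaining 2×2 (a1, a2 vs Left, Center):
Let Row play a1 with probability p. Expected payoff against Left: (-9)p + 7(1−p) = −16p + 7; against Center: 5p + (-3)(1−p) = 8p − 3.
Setting these equal: −16p + 7 = 8p − 3 ⇒ −24p = -10 ⇒ p = 5/12, and the value is (-16)·(5/12) + 7 = 1/3.
For Column: with q = P(Left), equating a1's and a2's payoffs gives −14q + 5 = 10q − 3 ⇒ q = 1/3.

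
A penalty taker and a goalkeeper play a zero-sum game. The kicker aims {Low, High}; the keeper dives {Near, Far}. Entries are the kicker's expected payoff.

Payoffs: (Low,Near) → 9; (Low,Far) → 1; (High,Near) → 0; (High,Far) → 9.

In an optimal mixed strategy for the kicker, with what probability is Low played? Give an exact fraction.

9/17

Row minima: Low → 1, High → 0; maximin = 1.
Column maxima: Near → 9, Far → 9; minimax = 9.
1 ≠ 9, so there is no saddle point; optimal play is mixed.
Let the kicker play Low with probability p. Expected payoff against Near: 9p + 0(1−p) = 9p; against Far: 1p + 9(1−p) = −8p + 9.
Setting these equal: 9p = −8p + 9 ⇒ 17p = 9 ⇒ p = 9/17, and the value is (9)·(9/17) = 81/17.
For the keeper: with q = P(Near), equating Low's and High's payoffs gives 8q + 1 = −9q + 9 ⇒ q = 8/17.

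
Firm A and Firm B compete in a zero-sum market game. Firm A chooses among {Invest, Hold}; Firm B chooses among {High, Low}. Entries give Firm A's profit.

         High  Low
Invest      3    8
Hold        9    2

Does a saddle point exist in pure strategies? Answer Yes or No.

Row minima: Invest → 3, Hold → 2; maximin = 3.
Column maxima: High → 9, Low → 8; minimax = 8.
3 ≠ 8, so no pure-strategy equilibrium exists.

No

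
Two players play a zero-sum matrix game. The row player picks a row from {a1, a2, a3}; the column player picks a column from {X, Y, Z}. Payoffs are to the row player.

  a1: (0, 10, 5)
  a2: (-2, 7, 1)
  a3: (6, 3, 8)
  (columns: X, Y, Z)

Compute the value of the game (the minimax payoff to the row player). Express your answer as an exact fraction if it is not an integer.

60/13

Row minima: a1 → 0, a2 → -2, a3 → 3; maximin = 3.
Column maxima: X → 6, Y → 10, Z → 8; minimax = 6.
3 ≠ 6, so there is no saddle point; optimal play is mixed.
a2 is strictly dominated by a1, so the row player never plays it.
Z is strictly dominated by X (it gives the row player strictly more in every row), so the column player never plays it.
On the remaining 2×2 (a1, a3 vs X, Y):
Let the row player play a1 with probability p. Expected payoff against X: 0p + 6(1−p) = −6p + 6; against Y: 10p + 3(1−p) = 7p + 3.
Setting these equal: −6p + 6 = 7p + 3 ⇒ −13p = -3 ⇒ p = 3/13, and the value is (-6)·(3/13) + 6 = 60/13.
For the column player: with q = P(X), equating a1's and a3's payoffs gives −10q + 10 = 3q + 3 ⇒ q = 7/13.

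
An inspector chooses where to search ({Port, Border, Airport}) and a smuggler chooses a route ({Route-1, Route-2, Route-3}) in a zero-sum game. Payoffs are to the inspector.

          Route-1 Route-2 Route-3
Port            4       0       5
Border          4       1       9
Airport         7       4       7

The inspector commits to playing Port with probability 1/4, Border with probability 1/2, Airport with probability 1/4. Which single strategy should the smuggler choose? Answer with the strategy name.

Route-2

If the smuggler plays Route-1, the inspector's expected payoff is (1/4)·4 + (1/2)·4 + (1/4)·7 = 19/4.
If the smuggler plays Route-2, the inspector's expected payoff is (1/4)·0 + (1/2)·1 + (1/4)·4 = 3/2.
If the smuggler plays Route-3, the inspector's expected payoff is (1/4)·5 + (1/2)·9 + (1/4)·7 = 15/2.
The smuggler minimizes the inspector's payoff; the smallest is 3/2, so the best response is Route-2.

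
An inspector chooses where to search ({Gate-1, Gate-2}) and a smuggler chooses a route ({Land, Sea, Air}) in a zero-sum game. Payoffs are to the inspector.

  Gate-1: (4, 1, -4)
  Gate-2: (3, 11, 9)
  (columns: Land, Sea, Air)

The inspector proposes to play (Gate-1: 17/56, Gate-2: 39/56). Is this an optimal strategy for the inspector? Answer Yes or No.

No

Against Land this mix gives (17/56)·4 + (39/56)·3 = 185/56.
Against Sea this mix gives (17/56)·1 + (39/56)·11 = 223/28.
Against Air this mix gives (17/56)·(-4) + (39/56)·9 = 283/56.
The smuggler will play Land, holding the inspector to 185/56. Shifting weight toward the row that does better against Land would raise this floor (the equalizing mix achieves 24/7 against both Land and Air), so the proposed strategy is not optimal.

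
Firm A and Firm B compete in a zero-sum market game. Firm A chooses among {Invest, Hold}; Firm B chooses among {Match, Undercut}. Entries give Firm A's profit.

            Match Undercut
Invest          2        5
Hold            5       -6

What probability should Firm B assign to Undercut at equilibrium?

3/14

Row minima: Invest → 2, Hold → -6; maximin = 2.
Column maxima: Match → 5, Undercut → 5; minimax = 5.
2 ≠ 5, so there is no saddle point; optimal play is mixed.
Let Firm A play Invest with probability p. Expected payoff against Match: 2p + 5(1−p) = −3p + 5; against Undercut: 5p + (-6)(1−p) = 11p − 6.
Setting these equal: −3p + 5 = 11p − 6 ⇒ −14p = -11 ⇒ p = 11/14, and the value is (-3)·(11/14) + 5 = 37/14.
For Firm B: with q = P(Match), equating Invest's and Hold's payoffs gives −3q + 5 = 11q − 6 ⇒ q = 11/14.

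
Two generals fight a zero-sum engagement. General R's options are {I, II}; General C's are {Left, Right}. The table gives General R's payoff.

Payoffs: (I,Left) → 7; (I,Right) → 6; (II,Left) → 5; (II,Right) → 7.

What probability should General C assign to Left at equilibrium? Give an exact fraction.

1/3

Row minima: I → 6, II → 5; maximin = 6.
Column maxima: Left → 7, Right → 7; minimax = 7.
6 ≠ 7, so there is no saddle point; optimal play is mixed.
Let General R play I with probability p. Expected payoff against Left: 7p + 5(1−p) = 2p + 5; against Right: 6p + 7(1−p) = −p + 7.
Setting these equal: 2p + 5 = −p + 7 ⇒ 3p = 2 ⇒ p = 2/3, and the value is (2)·(2/3) + 5 = 19/3.
For General C: with q = P(Left), equating I's and II's payoffs gives q + 6 = −2q + 7 ⇒ q = 1/3.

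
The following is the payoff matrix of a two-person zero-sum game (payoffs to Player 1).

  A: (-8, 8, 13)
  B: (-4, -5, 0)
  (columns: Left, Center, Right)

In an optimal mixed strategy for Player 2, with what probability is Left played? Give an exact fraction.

13/17

Row minima: A → -8, B → -5; maximin = -5.
Column maxima: Left → -4, Center → 8, Right → 13; minimax = -4.
-5 ≠ -4, so there is no saddle point; optimal play is mixed.
Right is strictly dominated by Left (it gives Player 1 strictly more in every row), so Player 2 never plays it.
On the remaining 2×2 (A, B vs Left, Center):
Let Player 1 play A with probability p. Expected payoff against Left: (-8)p + (-4)(1−p) = −4p − 4; against Center: 8p + (-5)(1−p) = 13p − 5.
Setting these equal: −4p − 4 = 13p − 5 ⇒ −17p = -1 ⇒ p = 1/17, and the value is (-4)·(1/17) − 4 = -72/17.
For Player 2: with q = P(Left), equating A's and B's payoffs gives −16q + 8 = q − 5 ⇒ q = 13/17.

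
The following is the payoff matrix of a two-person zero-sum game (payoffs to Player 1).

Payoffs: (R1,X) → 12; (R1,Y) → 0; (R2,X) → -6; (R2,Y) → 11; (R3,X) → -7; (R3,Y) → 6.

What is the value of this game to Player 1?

Row minima: R1 → 0, R2 → -6, R3 → -7; maximin = 0.
Column maxima: X → 12, Y → 11; minimax = 11.
0 ≠ 11, so there is no saddle point; optimal play is mixed.
R3 is strictly dominated by R2, so Player 1 never plays it.
On the remaining 2×2 (R1, R2 vs X, Y):
Let Player 1 play R1 with probability p. Expected payoff against X: 12p + (-6)(1−p) = 18p − 6; against Y: 0p + 11(1−p) = −11p + 11.
Setting these equal: 18p − 6 = −11p + 11 ⇒ 29p = 17 ⇒ p = 17/29, and the value is (18)·(17/29) − 6 = 132/29.
For Player 2: with q = P(X), equating R1's and R2's payoffs gives 12q = −17q + 11 ⇒ q = 11/29.

132/29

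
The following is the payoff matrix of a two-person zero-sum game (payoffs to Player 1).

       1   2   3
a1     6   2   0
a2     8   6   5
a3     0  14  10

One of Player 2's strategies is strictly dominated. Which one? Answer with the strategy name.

3 holds Player 1's payoff strictly below 2 in every row: 0 < 2, 5 < 6, 10 < 14.
So 2 is strictly dominated for Player 2.

2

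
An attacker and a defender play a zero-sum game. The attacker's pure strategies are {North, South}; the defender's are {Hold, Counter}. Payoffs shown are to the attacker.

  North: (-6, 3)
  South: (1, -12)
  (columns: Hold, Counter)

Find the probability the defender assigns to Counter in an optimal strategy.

7/22

Row minima: North → -6, South → -12; maximin = -6.
Column maxima: Hold → 1, Counter → 3; minimax = 1.
-6 ≠ 1, so there is no saddle point; optimal play is mixed.
Let the attacker play North with probability p. Expected payoff against Hold: (-6)p + 1(1−p) = −7p + 1; against Counter: 3p + (-12)(1−p) = 15p − 12.
Setting these equal: −7p + 1 = 15p − 12 ⇒ −22p = -13 ⇒ p = 13/22, and the value is (-7)·(13/22) + 1 = -69/22.
For the defender: with q = P(Hold), equating North's and South's payoffs gives −9q + 3 = 13q − 12 ⇒ q = 15/22.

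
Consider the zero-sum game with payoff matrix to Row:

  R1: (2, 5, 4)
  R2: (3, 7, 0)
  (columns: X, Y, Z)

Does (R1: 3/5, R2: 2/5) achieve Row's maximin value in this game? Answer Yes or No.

Against X this mix gives (3/5)·2 + (2/5)·3 = 12/5.
Against Y this mix gives (3/5)·5 + (2/5)·7 = 29/5.
Against Z this mix gives (3/5)·4 + (2/5)·0 = 12/5.
All of Column's active replies (X, Z) yield 12/5, and no column does worse for Row. The mix makes Column indifferent and guarantees 12/5, so it is optimal.

Yes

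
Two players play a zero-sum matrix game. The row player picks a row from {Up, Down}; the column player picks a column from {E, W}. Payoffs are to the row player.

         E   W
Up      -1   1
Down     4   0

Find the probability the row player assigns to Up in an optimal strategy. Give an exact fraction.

Row minima: Up → -1, Down → 0; maximin = 0.
Column maxima: E → 4, W → 1; minimax = 1.
0 ≠ 1, so there is no saddle point; optimal play is mixed.
Let the row player play Up with probability p. Expected payoff against E: (-1)p + 4(1−p) = −5p + 4; against W: 1p + 0(1−p) = p.
Setting these equal: −5p + 4 = p ⇒ −6p = -4 ⇒ p = 2/3, and the value is (-5)·(2/3) + 4 = 2/3.
For the column player: with q = P(E), equating Up's and Down's payoffs gives −2q + 1 = 4q ⇒ q = 1/6.

2/3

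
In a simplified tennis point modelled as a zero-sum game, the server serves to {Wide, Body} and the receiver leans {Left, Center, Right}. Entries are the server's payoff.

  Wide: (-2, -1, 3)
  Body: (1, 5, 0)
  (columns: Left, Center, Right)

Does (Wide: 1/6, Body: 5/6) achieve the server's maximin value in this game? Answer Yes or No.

Against Left this mix gives (1/6)·(-2) + (5/6)·1 = 1/2.
Against Center this mix gives (1/6)·(-1) + (5/6)·5 = 4.
Against Right this mix gives (1/6)·3 + (5/6)·0 = 1/2.
All of the receiver's active replies (Left, Right) yield 1/2, and no column does worse for the server. The mix makes the receiver indifferent and guarantees 1/2, so it is optimal.

Yes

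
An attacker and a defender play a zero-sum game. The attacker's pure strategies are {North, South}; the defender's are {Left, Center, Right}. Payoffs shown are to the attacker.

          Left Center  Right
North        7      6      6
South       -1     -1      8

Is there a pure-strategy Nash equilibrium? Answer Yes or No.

Yes

Row minima: North → 6, South → -1; maximin = 6.
Column maxima: Left → 7, Center → 6, Right → 8; minimax = 6.
maximin = minimax = 6, so a saddle point exists.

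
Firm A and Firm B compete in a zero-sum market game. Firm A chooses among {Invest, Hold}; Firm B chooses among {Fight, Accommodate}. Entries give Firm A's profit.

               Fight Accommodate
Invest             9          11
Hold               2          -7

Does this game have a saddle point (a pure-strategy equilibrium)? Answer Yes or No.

Yes

Row minima: Invest → 9, Hold → -7; maximin = 9.
Column maxima: Fight → 9, Accommodate → 11; minimax = 9.
maximin = minimax = 9, so a saddle point exists.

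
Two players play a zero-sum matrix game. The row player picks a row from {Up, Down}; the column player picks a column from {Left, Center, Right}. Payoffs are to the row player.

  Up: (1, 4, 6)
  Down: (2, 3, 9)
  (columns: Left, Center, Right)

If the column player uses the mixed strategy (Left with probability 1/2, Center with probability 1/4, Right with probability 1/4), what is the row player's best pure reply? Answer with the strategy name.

Expected payoff of Up: (1/2)·1 + (1/4)·4 + (1/4)·6 = 3.
Expected payoff of Down: (1/2)·2 + (1/4)·3 + (1/4)·9 = 4.
The largest is 4, so the row player's best response is Down.

Down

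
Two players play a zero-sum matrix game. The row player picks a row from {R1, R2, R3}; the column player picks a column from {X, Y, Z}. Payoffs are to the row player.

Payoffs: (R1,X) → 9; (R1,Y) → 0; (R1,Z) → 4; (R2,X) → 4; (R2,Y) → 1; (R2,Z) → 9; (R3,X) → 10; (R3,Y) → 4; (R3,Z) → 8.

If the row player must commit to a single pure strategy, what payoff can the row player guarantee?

4

Row minima: R1 → 0, R2 → 1, R3 → 4.
The best of these is 4.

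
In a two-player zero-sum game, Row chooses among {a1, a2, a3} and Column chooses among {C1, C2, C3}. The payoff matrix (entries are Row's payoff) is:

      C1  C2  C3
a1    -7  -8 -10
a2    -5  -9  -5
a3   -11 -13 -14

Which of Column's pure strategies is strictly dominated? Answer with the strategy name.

C2 holds Row's payoff strictly below C1 in every row: -8 < -7, -9 < -5, -13 < -11.
So C1 is strictly dominated for Column.

C1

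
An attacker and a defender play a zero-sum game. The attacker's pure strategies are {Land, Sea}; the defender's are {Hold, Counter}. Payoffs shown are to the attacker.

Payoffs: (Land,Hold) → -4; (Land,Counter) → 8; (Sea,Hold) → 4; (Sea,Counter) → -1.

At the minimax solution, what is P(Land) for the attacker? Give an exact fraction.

5/17

Row minima: Land → -4, Sea → -1; maximin = -1.
Column maxima: Hold → 4, Counter → 8; minimax = 4.
-1 ≠ 4, so there is no saddle point; optimal play is mixed.
Let the attacker play Land with probability p. Expected payoff against Hold: (-4)p + 4(1−p) = −8p + 4; against Counter: 8p + (-1)(1−p) = 9p − 1.
Setting these equal: −8p + 4 = 9p − 1 ⇒ −17p = -5 ⇒ p = 5/17, and the value is (-8)·(5/17) + 4 = 28/17.
For the defender: with q = P(Hold), equating Land's and Sea's payoffs gives −12q + 8 = 5q − 1 ⇒ q = 9/17.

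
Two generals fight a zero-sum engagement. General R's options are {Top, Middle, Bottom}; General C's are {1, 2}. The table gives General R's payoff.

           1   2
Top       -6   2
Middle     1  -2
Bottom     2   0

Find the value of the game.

Row minima: Top → -6, Middle → -2, Bottom → 0; maximin = 0.
Column maxima: 1 → 2, 2 → 2; minimax = 2.
0 ≠ 2, so there is no saddle point; optimal play is mixed.
Middle is strictly dominated by Bottom, so General R never plays it.
On the remaining 2×2 (Top, Bottom vs 1, 2):
Let General R play Top with probability p. Expected payoff against 1: (-6)p + 2(1−p) = −8p + 2; against 2: 2p + 0(1−p) = 2p.
Setting these equal: −8p + 2 = 2p ⇒ −10p = -2 ⇒ p = 1/5, and the value is (-8)·(1/5) + 2 = 2/5.
For General C: with q = P(1), equating Top's and Bottom's payoffs gives −8q + 2 = 2q ⇒ q = 1/5.

2/5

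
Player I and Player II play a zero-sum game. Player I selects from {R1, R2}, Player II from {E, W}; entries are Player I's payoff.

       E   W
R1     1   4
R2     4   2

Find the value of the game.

Row minima: R1 → 1, R2 → 2; maximin = 2.
Column maxima: E → 4, W → 4; minimax = 4.
2 ≠ 4, so there is no saddle point; optimal play is mixed.
Let Player I play R1 with probability p. Expected payoff against E: 1p + 4(1−p) = −3p + 4; against W: 4p + 2(1−p) = 2p + 2.
Setting these equal: −3p + 4 = 2p + 2 ⇒ −5p = -2 ⇒ p = 2/5, and the value is (-3)·(2/5) + 4 = 14/5.
For Player II: with q = P(E), equating R1's and R2's payoffs gives −3q + 4 = 2q + 2 ⇒ q = 2/5.

14/5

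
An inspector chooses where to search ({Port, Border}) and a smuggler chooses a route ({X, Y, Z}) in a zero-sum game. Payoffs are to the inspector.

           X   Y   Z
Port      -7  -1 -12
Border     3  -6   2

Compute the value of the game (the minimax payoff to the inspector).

Row minima: Port → -12, Border → -6; maximin = -6.
Column maxima: X → 3, Y → -1, Z → 2; minimax = -1.
-6 ≠ -1, so there is no saddle point; optimal play is mixed.
X is strictly dominated by Z (it gives the inspector strictly more in every row), so the smuggler never plays it.
On the remaining 2×2 (Port, Border vs Y, Z):
Let the inspector play Port with probability p. Expected payoff against Y: (-1)p + (-6)(1−p) = 5p − 6; against Z: (-12)p + 2(1−p) = −14p + 2.
Setting these equal: 5p − 6 = −14p + 2 ⇒ 19p = 8 ⇒ p = 8/19, and the value is (5)·(8/19) − 6 = -74/19.
For the smuggler: with q = P(Y), equating Port's and Border's payoffs gives 11q − 12 = −8q + 2 ⇒ q = 14/19.

-74/19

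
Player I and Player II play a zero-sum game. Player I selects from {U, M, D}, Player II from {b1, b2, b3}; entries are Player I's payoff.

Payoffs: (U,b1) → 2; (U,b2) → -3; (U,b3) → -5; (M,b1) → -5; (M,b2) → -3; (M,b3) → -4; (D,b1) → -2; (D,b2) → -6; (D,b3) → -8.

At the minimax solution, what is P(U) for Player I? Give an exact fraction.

Row minima: U → -5, M → -5, D → -8; maximin = -5.
Column maxima: b1 → 2, b2 → -3, b3 → -4; minimax = -4.
-5 ≠ -4, so there is no saddle point; optimal play is mixed.
D is strictly dominated by U, so Player I never plays it.
b2 is strictly dominated by b3 (it gives Player I strictly more in every row), so Player II never plays it.
On the remaining 2×2 (U, M vs b1, b3):
Let Player I play U with probability p. Expected payoff against b1: 2p + (-5)(1−p) = 7p − 5; against b3: (-5)p + (-4)(1−p) = −p − 4.
Setting these equal: 7p − 5 = −p − 4 ⇒ 8p = 1 ⇒ p = 1/8, and the value is (7)·(1/8) − 5 = -33/8.
For Player II: with q = P(b1), equating U's and M's payoffs gives 7q − 5 = −q − 4 ⇒ q = 1/8.

1/8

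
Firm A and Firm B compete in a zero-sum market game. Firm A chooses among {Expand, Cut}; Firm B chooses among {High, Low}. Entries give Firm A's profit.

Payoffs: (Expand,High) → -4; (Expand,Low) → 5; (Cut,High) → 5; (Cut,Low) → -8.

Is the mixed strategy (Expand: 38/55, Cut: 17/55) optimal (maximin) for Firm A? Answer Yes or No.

Against High this mix gives (38/55)·(-4) + (17/55)·5 = -67/55.
Against Low this mix gives (38/55)·5 + (17/55)·(-8) = 54/55.
Firm B will play High, holding Firm A to -67/55. Shifting weight toward the row that does better against High would raise this floor (the equalizing mix achieves -7/22 against both High and Low), so the proposed strategy is not optimal.

No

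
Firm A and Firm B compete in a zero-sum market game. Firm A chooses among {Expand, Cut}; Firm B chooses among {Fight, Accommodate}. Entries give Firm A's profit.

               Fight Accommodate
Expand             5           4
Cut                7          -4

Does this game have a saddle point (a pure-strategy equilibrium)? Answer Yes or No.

Row minima: Expand → 4, Cut → -4; maximin = 4.
Column maxima: Fight → 7, Accommodate → 4; minimax = 4.
maximin = minimax = 4, so a saddle point exists.

Yes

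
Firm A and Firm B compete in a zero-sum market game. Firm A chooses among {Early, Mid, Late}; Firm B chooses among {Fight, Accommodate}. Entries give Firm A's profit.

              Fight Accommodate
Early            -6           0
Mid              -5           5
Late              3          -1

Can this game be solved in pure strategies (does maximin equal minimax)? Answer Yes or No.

Row minima: Early → -6, Mid → -5, Late → -1; maximin = -1.
Column maxima: Fight → 3, Accommodate → 5; minimax = 3.
-1 ≠ 3, so no pure-strategy equilibrium exists.

No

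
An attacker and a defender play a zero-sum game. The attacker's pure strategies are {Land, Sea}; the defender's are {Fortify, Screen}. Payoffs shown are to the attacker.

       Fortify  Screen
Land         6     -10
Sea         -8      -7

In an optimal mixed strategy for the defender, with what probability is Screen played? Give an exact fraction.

Row minima: Land → -10, Sea → -8; maximin = -8.
Column maxima: Fortify → 6, Screen → -7; minimax = -7.
-8 ≠ -7, so there is no saddle point; optimal play is mixed.
Let the attacker play Land with probability p. Expected payoff against Fortify: 6p + (-8)(1−p) = 14p − 8; against Screen: (-10)p + (-7)(1−p) = −3p − 7.
Setting these equal: 14p − 8 = −3p − 7 ⇒ 17p = 1 ⇒ p = 1/17, and the value is (14)·(1/17) − 8 = -122/17.
For the defender: with q = P(Fortify), equating Land's and Sea's payoffs gives 16q − 10 = −q − 7 ⇒ q = 3/17.

14/17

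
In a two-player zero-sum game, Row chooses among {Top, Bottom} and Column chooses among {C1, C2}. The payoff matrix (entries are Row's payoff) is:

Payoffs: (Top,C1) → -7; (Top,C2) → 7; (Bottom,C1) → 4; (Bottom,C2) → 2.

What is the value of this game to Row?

Row minima: Top → -7, Bottom → 2; maximin = 2.
Column maxima: C1 → 4, C2 → 7; minimax = 4.
2 ≠ 4, so there is no saddle point; optimal play is mixed.
Let Row play Top with probability p. Expected payoff against C1: (-7)p + 4(1−p) = −11p + 4; against C2: 7p + 2(1−p) = 5p + 2.
Setting these equal: −11p + 4 = 5p + 2 ⇒ −16p = -2 ⇒ p = 1/8, and the value is (-11)·(1/8) + 4 = 21/8.
For Column: with q = P(C1), equating Top's and Bottom's payoffs gives −14q + 7 = 2q + 2 ⇒ q = 5/16.

21/8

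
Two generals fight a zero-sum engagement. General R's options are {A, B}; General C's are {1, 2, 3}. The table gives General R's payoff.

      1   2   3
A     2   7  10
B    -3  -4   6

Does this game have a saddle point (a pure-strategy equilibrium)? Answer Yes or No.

Yes

Row minima: A → 2, B → -4; maximin = 2.
Column maxima: 1 → 2, 2 → 7, 3 → 10; minimax = 2.
maximin = minimax = 2, so a saddle point exists.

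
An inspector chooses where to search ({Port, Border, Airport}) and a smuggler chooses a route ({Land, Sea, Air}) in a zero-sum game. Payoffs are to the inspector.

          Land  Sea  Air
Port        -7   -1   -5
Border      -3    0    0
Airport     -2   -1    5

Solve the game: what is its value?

Row minima: Port → -7, Border → -3, Airport → -2; maximin = -2.
Column maxima: Land → -2, Sea → 0, Air → 5; minimax = -2.
Since maximin = minimax = -2, there is a saddle point and the value is -2.

-2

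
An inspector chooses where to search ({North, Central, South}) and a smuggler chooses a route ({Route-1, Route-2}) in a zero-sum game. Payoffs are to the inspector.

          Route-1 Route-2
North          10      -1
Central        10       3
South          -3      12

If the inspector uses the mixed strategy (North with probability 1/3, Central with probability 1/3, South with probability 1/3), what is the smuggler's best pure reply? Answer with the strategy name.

If the smuggler plays Route-1, the inspector's expected payoff is (1/3)·10 + (1/3)·10 + (1/3)·(-3) = 17/3.
If the smuggler plays Route-2, the inspector's expected payoff is (1/3)·(-1) + (1/3)·3 + (1/3)·12 = 14/3.
The smuggler minimizes the inspector's payoff; the smallest is 14/3, so the best response is Route-2.

Route-2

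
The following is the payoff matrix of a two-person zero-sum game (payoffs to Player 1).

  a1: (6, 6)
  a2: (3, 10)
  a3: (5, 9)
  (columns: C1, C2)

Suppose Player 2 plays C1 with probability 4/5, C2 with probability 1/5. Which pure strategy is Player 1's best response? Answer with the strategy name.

a1

Expected payoff of a1: (4/5)·6 + (1/5)·6 = 6.
Expected payoff of a2: (4/5)·3 + (1/5)·10 = 22/5.
Expected payoff of a3: (4/5)·5 + (1/5)·9 = 29/5.
The largest is 6, so Player 1's best response is a1.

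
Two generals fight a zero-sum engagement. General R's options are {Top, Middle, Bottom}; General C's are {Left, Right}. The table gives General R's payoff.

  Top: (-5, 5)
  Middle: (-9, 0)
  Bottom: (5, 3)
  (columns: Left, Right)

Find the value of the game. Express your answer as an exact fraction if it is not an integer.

Row minima: Top → -5, Middle → -9, Bottom → 3; maximin = 3.
Column maxima: Left → 5, Right → 5; minimax = 5.
3 ≠ 5, so there is no saddle point; optimal play is mixed.
Middle is strictly dominated by Top, so General R never plays it.
On the remaining 2×2 (Top, Bottom vs Left, Right):
Let General R play Top with probability p. Expected payoff against Left: (-5)p + 5(1−p) = −10p + 5; against Right: 5p + 3(1−p) = 2p + 3.
Setting these equal: −10p + 5 = 2p + 3 ⇒ −12p = -2 ⇒ p = 1/6, and the value is (-10)·(1/6) + 5 = 10/3.
For General C: with q = P(Left), equating Top's and Bottom's payoffs gives −10q + 5 = 2q + 3 ⇒ q = 1/6.

10/3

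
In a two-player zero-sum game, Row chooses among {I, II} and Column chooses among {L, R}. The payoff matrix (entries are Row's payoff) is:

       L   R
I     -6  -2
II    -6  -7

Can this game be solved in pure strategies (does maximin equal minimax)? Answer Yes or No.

Yes

Row minima: I → -6, II → -7; maximin = -6.
Column maxima: L → -6, R → -2; minimax = -6.
maximin = minimax = -6, so a saddle point exists.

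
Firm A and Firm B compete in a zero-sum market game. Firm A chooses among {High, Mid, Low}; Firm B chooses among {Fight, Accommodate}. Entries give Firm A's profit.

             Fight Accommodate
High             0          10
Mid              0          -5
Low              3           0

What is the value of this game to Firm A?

30/13

Row minima: High → 0, Mid → -5, Low → 0; maximin = 0.
Column maxima: Fight → 3, Accommodate → 10; minimax = 3.
0 ≠ 3, so there is no saddle point; optimal play is mixed.
Mid is strictly dominated by Low, so Firm A never plays it.
On the remaining 2×2 (High, Low vs Fight, Accommodate):
Let Firm A play High with probability p. Expected payoff against Fight: 0p + 3(1−p) = −3p + 3; against Accommodate: 10p + 0(1−p) = 10p.
Setting these equal: −3p + 3 = 10p ⇒ −13p = -3 ⇒ p = 3/13, and the value is (-3)·(3/13) + 3 = 30/13.
For Firm B: with q = P(Fight), equating High's and Low's payoffs gives −10q + 10 = 3q ⇒ q = 10/13.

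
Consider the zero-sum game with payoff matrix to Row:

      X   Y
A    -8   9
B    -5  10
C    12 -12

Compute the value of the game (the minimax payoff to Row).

20/13

Row minima: A → -8, B → -5, C → -12; maximin = -5.
Column maxima: X → 12, Y → 10; minimax = 10.
-5 ≠ 10, so there is no saddle point; optimal play is mixed.
A is strictly dominated by B, so Row never plays it.
On the remaining 2×2 (B, C vs X, Y):
Let Row play B with probability p. Expected payoff against X: (-5)p + 12(1−p) = −17p + 12; against Y: 10p + (-12)(1−p) = 22p − 12.
Setting these equal: −17p + 12 = 22p − 12 ⇒ −39p = -24 ⇒ p = 8/13, and the value is (-17)·(8/13) + 12 = 20/13.
For Column: with q = P(X), equating B's and C's payoffs gives −15q + 10 = 24q − 12 ⇒ q = 22/39.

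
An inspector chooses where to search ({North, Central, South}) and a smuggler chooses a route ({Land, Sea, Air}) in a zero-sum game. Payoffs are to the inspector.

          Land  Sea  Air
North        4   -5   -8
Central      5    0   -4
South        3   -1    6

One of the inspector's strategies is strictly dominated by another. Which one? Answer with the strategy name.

North

Central gives a strictly higher payoff than North against every column: 5 > 4, 0 > -5, -4 > -8.
So North is strictly dominated and the inspector never plays it.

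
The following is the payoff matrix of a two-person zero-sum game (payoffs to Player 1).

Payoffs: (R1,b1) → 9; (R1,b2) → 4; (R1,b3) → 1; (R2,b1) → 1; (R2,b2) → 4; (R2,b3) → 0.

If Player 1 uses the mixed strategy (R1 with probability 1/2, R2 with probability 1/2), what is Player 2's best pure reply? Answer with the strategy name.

b3

If Player 2 plays b1, Player 1's expected payoff is (1/2)·9 + (1/2)·1 = 5.
If Player 2 plays b2, Player 1's expected payoff is (1/2)·4 + (1/2)·4 = 4.
If Player 2 plays b3, Player 1's expected payoff is (1/2)·1 + (1/2)·0 = 1/2.
Player 2 minimizes Player 1's payoff; the smallest is 1/2, so the best response is b3.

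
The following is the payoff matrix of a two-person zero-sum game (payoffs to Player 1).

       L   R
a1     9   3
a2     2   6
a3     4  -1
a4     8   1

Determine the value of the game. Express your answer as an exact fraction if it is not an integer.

Row minima: a1 → 3, a2 → 2, a3 → -1, a4 → 1; maximin = 3.
Column maxima: L → 9, R → 6; minimax = 6.
3 ≠ 6, so there is no saddle point; optimal play is mixed.
a3 is strictly dominated by a1, so Player 1 never plays it.
a4 is strictly dominated by a1, so Player 1 never plays it.
On the remaining 2×2 (a1, a2 vs L, R):
Let Player 1 play a1 with probability p. Expected payoff against L: 9p + 2(1−p) = 7p + 2; against R: 3p + 6(1−p) = −3p + 6.
Setting these equal: 7p + 2 = −3p + 6 ⇒ 10p = 4 ⇒ p = 2/5, and the value is (7)·(2/5) + 2 = 24/5.
For Player 2: with q = P(L), equating a1's and a2's payoffs gives 6q + 3 = −4q + 6 ⇒ q = 3/10.

24/5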